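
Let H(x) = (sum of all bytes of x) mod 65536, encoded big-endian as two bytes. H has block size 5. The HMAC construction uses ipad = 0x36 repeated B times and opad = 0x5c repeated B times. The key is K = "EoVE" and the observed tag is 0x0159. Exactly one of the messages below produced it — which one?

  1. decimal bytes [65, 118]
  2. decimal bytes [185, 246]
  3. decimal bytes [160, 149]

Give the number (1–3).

Key "EoVE" = 45 6f 56 45 is 4 bytes ≤ B = 5; zero-pad to 5 bytes: K' = 45 6f 56 45 00.
K' ⊕ ipad = 73 59 60 73 36; K' ⊕ opad = 19 33 0a 19 5c.
m1: inner = H(73 59 60 73 36 41 76) = 02 8c; tag = H(19 33 0a 19 5c 02 8c) = 0159 ← matches
m2: inner = H(73 59 60 73 36 b9 f6) = 03 84; tag = H(19 33 0a 19 5c 03 84) = 0152
m3: inner = H(73 59 60 73 36 a0 95) = 03 0a; tag = H(19 33 0a 19 5c 03 0a) = 00d8

1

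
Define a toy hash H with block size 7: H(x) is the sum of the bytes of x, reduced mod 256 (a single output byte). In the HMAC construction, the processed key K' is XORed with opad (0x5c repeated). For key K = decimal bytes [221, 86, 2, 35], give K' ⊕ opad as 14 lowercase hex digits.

Key decimal bytes [221, 86, 2, 35] = dd 56 02 23 is 4 bytes ≤ B = 7; zero-pad to 7 bytes: K' = dd 56 02 23 00 00 00.
XOR each byte with 0x5c: dd⊕5c=81, 56⊕5c=0a, 02⊕5c=5e, 23⊕5c=7f, 00⊕5c=5c, 00⊕5c=5c, 00⊕5c=5c.

810a5e7f5c5c5c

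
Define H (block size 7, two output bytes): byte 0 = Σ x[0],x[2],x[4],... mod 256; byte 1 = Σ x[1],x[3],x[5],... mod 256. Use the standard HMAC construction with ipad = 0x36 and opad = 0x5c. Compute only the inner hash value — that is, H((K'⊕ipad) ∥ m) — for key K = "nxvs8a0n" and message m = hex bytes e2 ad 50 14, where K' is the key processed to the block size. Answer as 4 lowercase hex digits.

Key "nxvs8a0n" = 6e 78 76 73 38 61 30 6e is 8 bytes > B = 7, so hash it first: H(key) = 4c ba, then zero-pad to 7 bytes: K' = 4c ba 00 00 00 00 00.
K' ⊕ ipad = 7a 8c 36 36 36 36 36.
Inner input = 7a 8c 36 36 36 36 36 ∥ e2 ad 50 14.
Inner hash: even-index sum = 477 mod 256 = 221; odd-index sum = 554 mod 256 = 42 → dd 2a.

dd2a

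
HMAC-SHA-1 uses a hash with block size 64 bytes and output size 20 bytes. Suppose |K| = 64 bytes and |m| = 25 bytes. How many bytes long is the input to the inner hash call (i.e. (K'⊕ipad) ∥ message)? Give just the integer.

Key is 64 ≤ 64 bytes, zero-padded: |K'| = 64.
Inner input = (K'⊕ipad) ∥ m → 64 + 25 = 89 bytes.

89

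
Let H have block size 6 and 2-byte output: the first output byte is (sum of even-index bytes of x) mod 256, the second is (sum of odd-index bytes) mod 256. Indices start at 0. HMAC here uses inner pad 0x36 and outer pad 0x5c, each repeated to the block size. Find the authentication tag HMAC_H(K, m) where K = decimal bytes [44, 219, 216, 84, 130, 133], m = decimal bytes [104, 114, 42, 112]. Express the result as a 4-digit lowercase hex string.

204c

Key decimal bytes [44, 219, 216, 84, 130, 133] = 2c db d8 54 82 85 is exactly B = 6 bytes: K' = 2c db d8 54 82 85.
K' ⊕ ipad = 1a ed ee 62 b4 b3.  K' ⊕ opad = 70 87 84 08 de d9.
Inner input = (K'⊕ipad) ∥ m = 1a ed ee 62 b4 b3 ∥ 68 72 2a 70.
Inner hash: even-index sum = 590 mod 256 = 78; odd-index sum = 740 mod 256 = 228 → 4e e4.
Outer input = (K'⊕opad) ∥ inner = 70 87 84 08 de d9 ∥ 4e e4.
Outer hash (tag): even-index sum = 544 mod 256 = 32; odd-index sum = 588 mod 256 = 76 → 20 4c.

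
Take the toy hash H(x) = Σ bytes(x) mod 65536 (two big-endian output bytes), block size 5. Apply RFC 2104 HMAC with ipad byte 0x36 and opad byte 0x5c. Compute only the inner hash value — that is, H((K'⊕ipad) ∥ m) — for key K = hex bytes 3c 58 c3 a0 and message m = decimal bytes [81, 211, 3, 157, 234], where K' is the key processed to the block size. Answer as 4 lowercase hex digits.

Key hex bytes 3c 58 c3 a0 is 4 bytes ≤ B = 5; zero-pad to 5 bytes: K' = 3c 58 c3 a0 00.
K' ⊕ ipad = 0a 6e f5 96 36.
Inner input = 0a 6e f5 96 36 ∥ 51 d3 03 9d ea.
Inner hash: sum = 10+110+245+150+54+81+211+3+157+234 = 1255 → 04 e7.

04e7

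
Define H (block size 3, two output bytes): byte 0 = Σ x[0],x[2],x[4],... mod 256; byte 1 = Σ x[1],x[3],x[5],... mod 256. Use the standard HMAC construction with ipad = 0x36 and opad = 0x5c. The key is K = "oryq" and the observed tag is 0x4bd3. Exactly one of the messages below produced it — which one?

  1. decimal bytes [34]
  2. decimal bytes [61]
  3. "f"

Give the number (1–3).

3

Key "oryq" = 6f 72 79 71 is 4 bytes > B = 3, so hash it first: H(key) = e8 e3, then zero-pad to 3 bytes: K' = e8 e3 00.
K' ⊕ ipad = de d5 36; K' ⊕ opad = b4 bf 5c.
m1: inner = H(de d5 36 22) = 14 f7; tag = H(b4 bf 5c 14 f7) = 07d3
m2: inner = H(de d5 36 3d) = 14 12; tag = H(b4 bf 5c 14 12) = 22d3
m3: inner = H(de d5 36 66) = 14 3b; tag = H(b4 bf 5c 14 3b) = 4bd3 ← matches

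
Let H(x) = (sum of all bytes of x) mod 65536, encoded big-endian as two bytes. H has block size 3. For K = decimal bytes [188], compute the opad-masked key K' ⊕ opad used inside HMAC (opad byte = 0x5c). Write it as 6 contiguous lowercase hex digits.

Key decimal bytes [188] = bc is 1 byte ≤ B = 3; zero-pad to 3 bytes: K' = bc 00 00.
XOR each byte with 0x5c: bc⊕5c=e0, 00⊕5c=5c, 00⊕5c=5c.

e05c5c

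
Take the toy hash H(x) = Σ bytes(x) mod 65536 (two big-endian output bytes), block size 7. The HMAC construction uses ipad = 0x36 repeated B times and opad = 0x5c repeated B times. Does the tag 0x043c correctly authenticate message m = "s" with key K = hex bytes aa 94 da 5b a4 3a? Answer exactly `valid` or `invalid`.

Key hex bytes aa 94 da 5b a4 3a is 6 bytes ≤ B = 7; zero-pad to 7 bytes: K' = aa 94 da 5b a4 3a 00.
K' ⊕ ipad = 9c a2 ec 6d 92 0c 36; K' ⊕ opad = f6 c8 86 07 f8 66 5c.
Inner hash: sum = 156+162+236+109+146+12+54+115 = 990 → 03 de.
Outer hash (recomputed tag): sum = 246+200+134+7+248+102+92+3+222 = 1254 → 04 e6.
Recomputed tag = 04e6; claimed = 043c → mismatch.

invalid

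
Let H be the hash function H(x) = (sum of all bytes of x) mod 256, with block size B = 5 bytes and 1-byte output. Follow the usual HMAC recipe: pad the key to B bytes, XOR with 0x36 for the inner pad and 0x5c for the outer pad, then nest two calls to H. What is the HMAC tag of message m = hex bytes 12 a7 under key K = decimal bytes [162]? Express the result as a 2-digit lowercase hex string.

Key decimal bytes [162] = a2 is 1 byte ≤ B = 5; zero-pad to 5 bytes: K' = a2 00 00 00 00.
K' ⊕ ipad = 94 36 36 36 36.  K' ⊕ opad = fe 5c 5c 5c 5c.
Inner input = (K'⊕ipad) ∥ m = 94 36 36 36 36 ∥ 12 a7.
Inner hash: sum = 148+54+54+54+54+18+167 = 549; mod 256 = 37 → 25.
Outer input = (K'⊕opad) ∥ inner = fe 5c 5c 5c 5c ∥ 25.
Outer hash (tag): sum = 254+92+92+92+92+37 = 659; mod 256 = 147 → 93.

93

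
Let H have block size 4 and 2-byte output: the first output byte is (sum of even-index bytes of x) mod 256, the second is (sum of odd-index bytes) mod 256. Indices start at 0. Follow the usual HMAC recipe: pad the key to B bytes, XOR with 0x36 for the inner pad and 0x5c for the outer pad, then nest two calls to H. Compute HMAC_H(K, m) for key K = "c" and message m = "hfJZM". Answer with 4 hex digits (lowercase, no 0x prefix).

Key "c" = 63 is 1 byte ≤ B = 4; zero-pad to 4 bytes: K' = 63 00 00 00.
K' ⊕ ipad = 55 36 36 36.  K' ⊕ opad = 3f 5c 5c 5c.
Inner input = (K'⊕ipad) ∥ m = 55 36 36 36 ∥ 68 66 4a 5a 4d.
Inner hash: even-index sum = 394 mod 256 = 138; odd-index sum = 300 mod 256 = 44 → 8a 2c.
Outer input = (K'⊕opad) ∥ inner = 3f 5c 5c 5c ∥ 8a 2c.
Outer hash (tag): even-index sum = 293 mod 256 = 37; odd-index sum = 228 mod 256 = 228 → 25 e4.

25e4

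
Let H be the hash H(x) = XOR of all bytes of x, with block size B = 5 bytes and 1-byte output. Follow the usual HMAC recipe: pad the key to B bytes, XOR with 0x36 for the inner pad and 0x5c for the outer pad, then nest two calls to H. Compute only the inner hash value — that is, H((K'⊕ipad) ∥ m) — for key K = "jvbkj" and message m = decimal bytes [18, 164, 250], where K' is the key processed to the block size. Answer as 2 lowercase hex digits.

05

Key "jvbkj" = 6a 76 62 6b 6a is exactly B = 5 bytes: K' = 6a 76 62 6b 6a.
K' ⊕ ipad = 5c 40 54 5d 5c.
Inner input = 5c 40 54 5d 5c ∥ 12 a4 fa.
Inner hash: XOR 5c⊕40⊕54⊕5d⊕5c⊕12⊕a4⊕fa = 05.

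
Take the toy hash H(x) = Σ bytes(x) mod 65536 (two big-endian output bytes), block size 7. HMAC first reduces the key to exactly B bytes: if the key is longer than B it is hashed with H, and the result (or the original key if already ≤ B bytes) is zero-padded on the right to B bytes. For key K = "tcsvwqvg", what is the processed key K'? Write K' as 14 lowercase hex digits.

|K| = 8 > B = 7, so first hash the key.
H(K): sum = 116+99+115+118+119+113+118+103 = 901 → 03 85.
Zero-pad H(K) = 03 85 to 7 bytes: K' = 03 85 00 00 00 00 00.

03850000000000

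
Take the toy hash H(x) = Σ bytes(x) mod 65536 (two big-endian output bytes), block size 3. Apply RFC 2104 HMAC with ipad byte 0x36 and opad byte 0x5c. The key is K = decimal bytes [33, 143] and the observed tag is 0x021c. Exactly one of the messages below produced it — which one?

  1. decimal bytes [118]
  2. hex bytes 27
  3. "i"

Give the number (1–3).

Key decimal bytes [33, 143] = 21 8f is 2 bytes ≤ B = 3; zero-pad to 3 bytes: K' = 21 8f 00.
K' ⊕ ipad = 17 b9 36; K' ⊕ opad = 7d d3 5c.
m1: inner = H(17 b9 36 76) = 01 7c; tag = H(7d d3 5c 01 7c) = 0229
m2: inner = H(17 b9 36 27) = 01 2d; tag = H(7d d3 5c 01 2d) = 01da
m3: inner = H(17 b9 36 69) = 01 6f; tag = H(7d d3 5c 01 6f) = 021c ← matches

3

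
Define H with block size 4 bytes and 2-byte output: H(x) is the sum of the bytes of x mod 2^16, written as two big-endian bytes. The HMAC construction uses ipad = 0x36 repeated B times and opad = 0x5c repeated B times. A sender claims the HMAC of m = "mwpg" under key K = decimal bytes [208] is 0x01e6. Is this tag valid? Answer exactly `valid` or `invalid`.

valid

Key decimal bytes [208] = d0 is 1 byte ≤ B = 4; zero-pad to 4 bytes: K' = d0 00 00 00.
K' ⊕ ipad = e6 36 36 36; K' ⊕ opad = 8c 5c 5c 5c.
Inner hash: sum = 230+54+54+54+109+119+112+103 = 835 → 03 43.
Outer hash (recomputed tag): sum = 140+92+92+92+3+67 = 486 → 01 e6.
Recomputed tag = 01e6; claimed = 01e6 → match.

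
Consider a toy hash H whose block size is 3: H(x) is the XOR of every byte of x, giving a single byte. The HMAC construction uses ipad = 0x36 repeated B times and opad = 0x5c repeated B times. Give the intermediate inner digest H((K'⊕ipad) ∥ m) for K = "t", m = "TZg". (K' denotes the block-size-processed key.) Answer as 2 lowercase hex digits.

2b

Key "t" = 74 is 1 byte ≤ B = 3; zero-pad to 3 bytes: K' = 74 00 00.
K' ⊕ ipad = 42 36 36.
Inner input = 42 36 36 ∥ 54 5a 67.
Inner hash: XOR 42⊕36⊕36⊕54⊕5a⊕67 = 2b.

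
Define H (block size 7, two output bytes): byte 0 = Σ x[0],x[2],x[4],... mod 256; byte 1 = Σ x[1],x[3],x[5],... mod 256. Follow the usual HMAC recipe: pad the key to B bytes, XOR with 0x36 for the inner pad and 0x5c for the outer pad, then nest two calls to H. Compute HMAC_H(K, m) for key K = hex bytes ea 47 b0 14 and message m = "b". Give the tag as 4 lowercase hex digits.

Key hex bytes ea 47 b0 14 is 4 bytes ≤ B = 7; zero-pad to 7 bytes: K' = ea 47 b0 14 00 00 00.
K' ⊕ ipad = dc 71 86 22 36 36 36.  K' ⊕ opad = b6 1b ec 48 5c 5c 5c.
Inner input = (K'⊕ipad) ∥ m = dc 71 86 22 36 36 36 ∥ 62.
Inner hash: even-index sum = 462 mod 256 = 206; odd-index sum = 299 mod 256 = 43 → ce 2b.
Outer input = (K'⊕opad) ∥ inner = b6 1b ec 48 5c 5c 5c ∥ ce 2b.
Outer hash (tag): even-index sum = 645 mod 256 = 133; odd-index sum = 397 mod 256 = 141 → 85 8d.

858d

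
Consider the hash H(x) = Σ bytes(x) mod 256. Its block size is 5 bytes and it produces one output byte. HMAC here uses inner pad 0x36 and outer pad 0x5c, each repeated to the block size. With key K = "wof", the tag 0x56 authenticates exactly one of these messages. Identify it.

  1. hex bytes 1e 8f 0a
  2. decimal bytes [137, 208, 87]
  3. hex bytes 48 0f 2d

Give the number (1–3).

Key "wof" = 77 6f 66 is 3 bytes ≤ B = 5; zero-pad to 5 bytes: K' = 77 6f 66 00 00.
K' ⊕ ipad = 41 59 50 36 36; K' ⊕ opad = 2b 33 3a 5c 5c.
m1: inner = H(41 59 50 36 36 1e 8f 0a) = 0d; tag = H(2b 33 3a 5c 5c 0d) = 5d
m2: inner = H(41 59 50 36 36 89 d0 57) = 06; tag = H(2b 33 3a 5c 5c 06) = 56 ← matches
m3: inner = H(41 59 50 36 36 48 0f 2d) = da; tag = H(2b 33 3a 5c 5c da) = 2a

2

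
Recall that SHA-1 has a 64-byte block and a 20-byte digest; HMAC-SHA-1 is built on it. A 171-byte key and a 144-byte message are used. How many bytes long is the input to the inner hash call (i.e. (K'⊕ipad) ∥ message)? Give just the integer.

208

Key is 171 > 64 bytes, so it is hashed to 20 bytes then zero-padded to 64: |K'| = 64.
Inner input = (K'⊕ipad) ∥ m → 64 + 144 = 208 bytes.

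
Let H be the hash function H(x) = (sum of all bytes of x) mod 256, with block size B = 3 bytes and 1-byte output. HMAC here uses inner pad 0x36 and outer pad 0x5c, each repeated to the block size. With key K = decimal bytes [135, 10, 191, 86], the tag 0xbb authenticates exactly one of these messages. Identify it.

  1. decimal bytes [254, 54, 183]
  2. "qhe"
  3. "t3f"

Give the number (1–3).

3

Key decimal bytes [135, 10, 191, 86] = 87 0a bf 56 is 4 bytes > B = 3, so hash it first: H(key) = a6, then zero-pad to 3 bytes: K' = a6 00 00.
K' ⊕ ipad = 90 36 36; K' ⊕ opad = fa 5c 5c.
m1: inner = H(90 36 36 fe 36 b7) = e7; tag = H(fa 5c 5c e7) = 99
m2: inner = H(90 36 36 71 68 65) = 3a; tag = H(fa 5c 5c 3a) = ec
m3: inner = H(90 36 36 74 33 66) = 09; tag = H(fa 5c 5c 09) = bb ← matches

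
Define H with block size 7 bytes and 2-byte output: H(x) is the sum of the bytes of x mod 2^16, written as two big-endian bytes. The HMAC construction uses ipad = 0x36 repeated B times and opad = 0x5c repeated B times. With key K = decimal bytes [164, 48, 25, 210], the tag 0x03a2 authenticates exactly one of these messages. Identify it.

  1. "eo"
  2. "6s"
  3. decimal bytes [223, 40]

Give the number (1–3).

3

Key decimal bytes [164, 48, 25, 210] = a4 30 19 d2 is 4 bytes ≤ B = 7; zero-pad to 7 bytes: K' = a4 30 19 d2 00 00 00.
K' ⊕ ipad = 92 06 2f e4 36 36 36; K' ⊕ opad = f8 6c 45 8e 5c 5c 5c.
m1: inner = H(92 06 2f e4 36 36 36 65 6f) = 03 21; tag = H(f8 6c 45 8e 5c 5c 5c 03 21) = 036f
m2: inner = H(92 06 2f e4 36 36 36 36 73) = 02 f6; tag = H(f8 6c 45 8e 5c 5c 5c 02 f6) = 0443
m3: inner = H(92 06 2f e4 36 36 36 df 28) = 03 54; tag = H(f8 6c 45 8e 5c 5c 5c 03 54) = 03a2 ← matches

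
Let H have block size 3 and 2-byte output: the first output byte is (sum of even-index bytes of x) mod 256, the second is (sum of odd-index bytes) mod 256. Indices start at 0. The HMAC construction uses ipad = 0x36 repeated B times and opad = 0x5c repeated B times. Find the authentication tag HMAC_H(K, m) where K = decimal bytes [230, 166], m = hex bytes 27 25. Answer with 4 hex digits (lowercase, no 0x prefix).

Key decimal bytes [230, 166] = e6 a6 is 2 bytes ≤ B = 3; zero-pad to 3 bytes: K' = e6 a6 00.
K' ⊕ ipad = d0 90 36.  K' ⊕ opad = ba fa 5c.
Inner input = (K'⊕ipad) ∥ m = d0 90 36 ∥ 27 25.
Inner hash: even-index sum = 299 mod 256 = 43; odd-index sum = 183 mod 256 = 183 → 2b b7.
Outer input = (K'⊕opad) ∥ inner = ba fa 5c ∥ 2b b7.
Outer hash (tag): even-index sum = 461 mod 256 = 205; odd-index sum = 293 mod 256 = 37 → cd 25.

cd25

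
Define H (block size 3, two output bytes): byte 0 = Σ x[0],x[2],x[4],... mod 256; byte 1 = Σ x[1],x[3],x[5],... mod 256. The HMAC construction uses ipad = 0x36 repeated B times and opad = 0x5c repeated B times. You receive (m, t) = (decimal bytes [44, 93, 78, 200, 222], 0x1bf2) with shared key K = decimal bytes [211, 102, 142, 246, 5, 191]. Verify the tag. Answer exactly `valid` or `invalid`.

valid

Key decimal bytes [211, 102, 142, 246, 5, 191] = d3 66 8e f6 05 bf is 6 bytes > B = 3, so hash it first: H(key) = 66 1b, then zero-pad to 3 bytes: K' = 66 1b 00.
K' ⊕ ipad = 50 2d 36; K' ⊕ opad = 3a 47 5c.
Inner hash: even-index sum = 427 mod 256 = 171; odd-index sum = 389 mod 256 = 133 → ab 85.
Outer hash (recomputed tag): even-index sum = 283 mod 256 = 27; odd-index sum = 242 mod 256 = 242 → 1b f2.
Recomputed tag = 1bf2; claimed = 1bf2 → match.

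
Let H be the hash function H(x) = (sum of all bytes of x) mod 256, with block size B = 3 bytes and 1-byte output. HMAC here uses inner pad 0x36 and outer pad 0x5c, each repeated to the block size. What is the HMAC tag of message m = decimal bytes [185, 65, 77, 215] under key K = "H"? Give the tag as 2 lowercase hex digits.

Key "H" = 48 is 1 byte ≤ B = 3; zero-pad to 3 bytes: K' = 48 00 00.
K' ⊕ ipad = 7e 36 36.  K' ⊕ opad = 14 5c 5c.
Inner input = (K'⊕ipad) ∥ m = 7e 36 36 ∥ b9 41 4d d7.
Inner hash: sum = 126+54+54+185+65+77+215 = 776; mod 256 = 8 → 08.
Outer input = (K'⊕opad) ∥ inner = 14 5c 5c ∥ 08.
Outer hash (tag): sum = 20+92+92+8 = 212 → d4.

d4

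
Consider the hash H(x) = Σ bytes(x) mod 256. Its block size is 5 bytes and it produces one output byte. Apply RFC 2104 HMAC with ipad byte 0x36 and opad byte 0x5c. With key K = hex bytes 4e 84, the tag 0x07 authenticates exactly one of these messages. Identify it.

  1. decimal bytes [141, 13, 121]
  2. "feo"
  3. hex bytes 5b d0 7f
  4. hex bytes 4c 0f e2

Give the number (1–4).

4

Key hex bytes 4e 84 is 2 bytes ≤ B = 5; zero-pad to 5 bytes: K' = 4e 84 00 00 00.
K' ⊕ ipad = 78 b2 36 36 36; K' ⊕ opad = 12 d8 5c 5c 5c.
m1: inner = H(78 b2 36 36 36 8d 0d 79) = df; tag = H(12 d8 5c 5c 5c df) = dd
m2: inner = H(78 b2 36 36 36 66 65 6f) = 06; tag = H(12 d8 5c 5c 5c 06) = 04
m3: inner = H(78 b2 36 36 36 5b d0 7f) = 76; tag = H(12 d8 5c 5c 5c 76) = 74
m4: inner = H(78 b2 36 36 36 4c 0f e2) = 09; tag = H(12 d8 5c 5c 5c 09) = 07 ← matches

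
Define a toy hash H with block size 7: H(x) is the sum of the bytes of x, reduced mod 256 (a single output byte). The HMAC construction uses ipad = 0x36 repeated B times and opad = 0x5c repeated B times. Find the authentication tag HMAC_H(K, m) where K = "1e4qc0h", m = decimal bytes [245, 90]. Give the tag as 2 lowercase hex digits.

c5

Key "1e4qc0h" = 31 65 34 71 63 30 68 is exactly B = 7 bytes: K' = 31 65 34 71 63 30 68.
K' ⊕ ipad = 07 53 02 47 55 06 5e.  K' ⊕ opad = 6d 39 68 2d 3f 6c 34.
Inner input = (K'⊕ipad) ∥ m = 07 53 02 47 55 06 5e ∥ f5 5a.
Inner hash: sum = 7+83+2+71+85+6+94+245+90 = 683; mod 256 = 171 → ab.
Outer input = (K'⊕opad) ∥ inner = 6d 39 68 2d 3f 6c 34 ∥ ab.
Outer hash (tag): sum = 109+57+104+45+63+108+52+171 = 709; mod 256 = 197 → c5.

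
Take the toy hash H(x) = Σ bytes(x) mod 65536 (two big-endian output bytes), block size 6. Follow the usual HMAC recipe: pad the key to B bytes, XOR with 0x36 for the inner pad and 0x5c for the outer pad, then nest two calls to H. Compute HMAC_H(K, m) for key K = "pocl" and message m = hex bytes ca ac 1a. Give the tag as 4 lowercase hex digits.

01d3

Key "pocl" = 70 6f 63 6c is 4 bytes ≤ B = 6; zero-pad to 6 bytes: K' = 70 6f 63 6c 00 00.
K' ⊕ ipad = 46 59 55 5a 36 36.  K' ⊕ opad = 2c 33 3f 30 5c 5c.
Inner input = (K'⊕ipad) ∥ m = 46 59 55 5a 36 36 ∥ ca ac 1a.
Inner hash: sum = 70+89+85+90+54+54+202+172+26 = 842 → 03 4a.
Outer input = (K'⊕opad) ∥ inner = 2c 33 3f 30 5c 5c ∥ 03 4a.
Outer hash (tag): sum = 44+51+63+48+92+92+3+74 = 467 → 01 d3.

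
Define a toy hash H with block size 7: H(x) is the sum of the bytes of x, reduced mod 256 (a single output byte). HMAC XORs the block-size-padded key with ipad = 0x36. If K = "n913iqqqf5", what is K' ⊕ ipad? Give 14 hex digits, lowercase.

Key "n913iqqqf5" = 6e 39 31 33 69 71 71 71 66 35 is 10 bytes > B = 7, so hash it first: H(key) = 62, then zero-pad to 7 bytes: K' = 62 00 00 00 00 00 00.
XOR each byte with 0x36: 62⊕36=54, 00⊕36=36, 00⊕36=36, 00⊕36=36, 00⊕36=36, 00⊕36=36, 00⊕36=36.

54363636363636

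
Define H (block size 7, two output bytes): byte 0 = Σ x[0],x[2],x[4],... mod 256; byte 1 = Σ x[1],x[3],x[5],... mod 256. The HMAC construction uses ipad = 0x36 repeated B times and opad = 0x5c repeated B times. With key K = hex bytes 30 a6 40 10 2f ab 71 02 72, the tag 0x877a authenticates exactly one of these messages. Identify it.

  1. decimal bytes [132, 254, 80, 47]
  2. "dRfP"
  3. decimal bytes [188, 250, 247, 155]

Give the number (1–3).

Key hex bytes 30 a6 40 10 2f ab 71 02 72 is 9 bytes > B = 7, so hash it first: H(key) = 82 63, then zero-pad to 7 bytes: K' = 82 63 00 00 00 00 00.
K' ⊕ ipad = b4 55 36 36 36 36 36; K' ⊕ opad = de 3f 5c 5c 5c 5c 5c.
m1: inner = H(b4 55 36 36 36 36 36 84 fe 50 2f) = 83 95; tag = H(de 3f 5c 5c 5c 5c 5c 83 95) = 877a ← matches
m2: inner = H(b4 55 36 36 36 36 36 64 52 66 50) = f8 8b; tag = H(de 3f 5c 5c 5c 5c 5c f8 8b) = 7def
m3: inner = H(b4 55 36 36 36 36 36 bc fa f7 9b) = eb 74; tag = H(de 3f 5c 5c 5c 5c 5c eb 74) = 66e2

1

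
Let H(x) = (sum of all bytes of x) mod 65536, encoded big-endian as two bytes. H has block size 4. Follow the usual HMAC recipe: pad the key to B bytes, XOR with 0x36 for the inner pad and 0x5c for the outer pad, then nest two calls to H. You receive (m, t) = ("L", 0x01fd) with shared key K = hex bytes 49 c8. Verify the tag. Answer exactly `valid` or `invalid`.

Key hex bytes 49 c8 is 2 bytes ≤ B = 4; zero-pad to 4 bytes: K' = 49 c8 00 00.
K' ⊕ ipad = 7f fe 36 36; K' ⊕ opad = 15 94 5c 5c.
Inner hash: sum = 127+254+54+54+76 = 565 → 02 35.
Outer hash (recomputed tag): sum = 21+148+92+92+2+53 = 408 → 01 98.
Recomputed tag = 0198; claimed = 01fd → mismatch.

invalid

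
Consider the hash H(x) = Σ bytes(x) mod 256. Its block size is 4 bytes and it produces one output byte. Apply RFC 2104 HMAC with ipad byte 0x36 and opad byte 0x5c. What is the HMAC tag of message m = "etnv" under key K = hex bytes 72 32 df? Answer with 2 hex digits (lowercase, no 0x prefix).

Key hex bytes 72 32 df is 3 bytes ≤ B = 4; zero-pad to 4 bytes: K' = 72 32 df 00.
K' ⊕ ipad = 44 04 e9 36.  K' ⊕ opad = 2e 6e 83 5c.
Inner input = (K'⊕ipad) ∥ m = 44 04 e9 36 ∥ 65 74 6e 76.
Inner hash: sum = 68+4+233+54+101+116+110+118 = 804; mod 256 = 36 → 24.
Outer input = (K'⊕opad) ∥ inner = 2e 6e 83 5c ∥ 24.
Outer hash (tag): sum = 46+110+131+92+36 = 415; mod 256 = 159 → 9f.

9f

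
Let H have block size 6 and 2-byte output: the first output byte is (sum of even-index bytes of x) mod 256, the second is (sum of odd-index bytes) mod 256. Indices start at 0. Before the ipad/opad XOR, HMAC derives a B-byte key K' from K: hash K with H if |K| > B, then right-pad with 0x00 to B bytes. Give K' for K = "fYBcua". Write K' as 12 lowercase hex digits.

665942637561

Key "fYBcua" = 66 59 42 63 75 61 is exactly B = 6 bytes: K' = 66 59 42 63 75 61.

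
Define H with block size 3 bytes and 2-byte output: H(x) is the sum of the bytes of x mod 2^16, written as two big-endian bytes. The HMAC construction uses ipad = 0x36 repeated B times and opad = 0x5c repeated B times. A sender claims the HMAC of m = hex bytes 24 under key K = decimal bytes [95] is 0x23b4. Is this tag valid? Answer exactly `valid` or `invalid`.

Key decimal bytes [95] = 5f is 1 byte ≤ B = 3; zero-pad to 3 bytes: K' = 5f 00 00.
K' ⊕ ipad = 69 36 36; K' ⊕ opad = 03 5c 5c.
Inner hash: sum = 105+54+54+36 = 249 → 00 f9.
Outer hash (recomputed tag): sum = 3+92+92+0+249 = 436 → 01 b4.
Recomputed tag = 01b4; claimed = 23b4 → mismatch.

invalid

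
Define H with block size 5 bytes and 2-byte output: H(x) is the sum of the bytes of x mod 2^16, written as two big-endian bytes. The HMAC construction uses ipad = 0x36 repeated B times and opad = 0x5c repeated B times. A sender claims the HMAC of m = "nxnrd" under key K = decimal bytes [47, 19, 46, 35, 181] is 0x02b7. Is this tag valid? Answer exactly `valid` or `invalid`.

valid

Key decimal bytes [47, 19, 46, 35, 181] = 2f 13 2e 23 b5 is exactly B = 5 bytes: K' = 2f 13 2e 23 b5.
K' ⊕ ipad = 19 25 18 15 83; K' ⊕ opad = 73 4f 72 7f e9.
Inner hash: sum = 25+37+24+21+131+110+120+110+114+100 = 792 → 03 18.
Outer hash (recomputed tag): sum = 115+79+114+127+233+3+24 = 695 → 02 b7.
Recomputed tag = 02b7; claimed = 02b7 → match.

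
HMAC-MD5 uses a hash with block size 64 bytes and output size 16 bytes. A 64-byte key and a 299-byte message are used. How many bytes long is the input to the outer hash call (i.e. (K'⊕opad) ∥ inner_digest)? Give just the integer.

Key is 64 ≤ 64 bytes, zero-padded: |K'| = 64.
Outer input = (K'⊕opad) ∥ H(inner) → 64 + 16 = 80 bytes.

80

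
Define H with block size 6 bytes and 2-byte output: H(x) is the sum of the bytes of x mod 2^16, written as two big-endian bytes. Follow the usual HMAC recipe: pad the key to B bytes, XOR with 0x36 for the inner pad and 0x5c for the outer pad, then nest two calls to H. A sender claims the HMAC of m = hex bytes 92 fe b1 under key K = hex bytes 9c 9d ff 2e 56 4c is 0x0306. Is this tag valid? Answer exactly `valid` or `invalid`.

valid

Key hex bytes 9c 9d ff 2e 56 4c is exactly B = 6 bytes: K' = 9c 9d ff 2e 56 4c.
K' ⊕ ipad = aa ab c9 18 60 7a; K' ⊕ opad = c0 c1 a3 72 0a 10.
Inner hash: sum = 170+171+201+24+96+122+146+254+177 = 1361 → 05 51.
Outer hash (recomputed tag): sum = 192+193+163+114+10+16+5+81 = 774 → 03 06.
Recomputed tag = 0306; claimed = 0306 → match.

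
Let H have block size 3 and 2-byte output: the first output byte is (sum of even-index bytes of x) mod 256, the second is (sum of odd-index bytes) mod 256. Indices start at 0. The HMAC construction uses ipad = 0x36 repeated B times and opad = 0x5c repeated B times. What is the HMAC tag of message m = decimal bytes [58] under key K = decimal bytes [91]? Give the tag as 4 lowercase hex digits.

Key decimal bytes [91] = 5b is 1 byte ≤ B = 3; zero-pad to 3 bytes: K' = 5b 00 00.
K' ⊕ ipad = 6d 36 36.  K' ⊕ opad = 07 5c 5c.
Inner input = (K'⊕ipad) ∥ m = 6d 36 36 ∥ 3a.
Inner hash: even-index sum = 163 mod 256 = 163; odd-index sum = 112 mod 256 = 112 → a3 70.
Outer input = (K'⊕opad) ∥ inner = 07 5c 5c ∥ a3 70.
Outer hash (tag): even-index sum = 211 mod 256 = 211; odd-index sum = 255 mod 256 = 255 → d3 ff.

d3ff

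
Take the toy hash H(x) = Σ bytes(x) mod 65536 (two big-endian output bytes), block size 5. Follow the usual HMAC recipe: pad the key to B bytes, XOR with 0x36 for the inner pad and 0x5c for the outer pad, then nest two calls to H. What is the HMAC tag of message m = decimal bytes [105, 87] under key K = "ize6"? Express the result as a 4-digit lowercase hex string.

024f

Key "ize6" = 69 7a 65 36 is 4 bytes ≤ B = 5; zero-pad to 5 bytes: K' = 69 7a 65 36 00.
K' ⊕ ipad = 5f 4c 53 00 36.  K' ⊕ opad = 35 26 39 6a 5c.
Inner input = (K'⊕ipad) ∥ m = 5f 4c 53 00 36 ∥ 69 57.
Inner hash: sum = 95+76+83+0+54+105+87 = 500 → 01 f4.
Outer input = (K'⊕opad) ∥ inner = 35 26 39 6a 5c ∥ 01 f4.
Outer hash (tag): sum = 53+38+57+106+92+1+244 = 591 → 02 4f.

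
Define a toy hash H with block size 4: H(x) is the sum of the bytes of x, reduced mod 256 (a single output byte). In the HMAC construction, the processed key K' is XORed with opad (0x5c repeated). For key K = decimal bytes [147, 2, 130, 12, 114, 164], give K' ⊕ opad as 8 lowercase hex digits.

Key decimal bytes [147, 2, 130, 12, 114, 164] = 93 02 82 0c 72 a4 is 6 bytes > B = 4, so hash it first: H(key) = 39, then zero-pad to 4 bytes: K' = 39 00 00 00.
XOR each byte with 0x5c: 39⊕5c=65, 00⊕5c=5c, 00⊕5c=5c, 00⊕5c=5c.

655c5c5c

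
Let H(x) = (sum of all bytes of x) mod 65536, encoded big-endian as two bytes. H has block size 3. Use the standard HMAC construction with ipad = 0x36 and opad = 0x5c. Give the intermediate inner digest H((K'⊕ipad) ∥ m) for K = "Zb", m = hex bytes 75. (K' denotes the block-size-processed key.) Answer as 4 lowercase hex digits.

016b

Key "Zb" = 5a 62 is 2 bytes ≤ B = 3; zero-pad to 3 bytes: K' = 5a 62 00.
K' ⊕ ipad = 6c 54 36.
Inner input = 6c 54 36 ∥ 75.
Inner hash: sum = 108+84+54+117 = 363 → 01 6b.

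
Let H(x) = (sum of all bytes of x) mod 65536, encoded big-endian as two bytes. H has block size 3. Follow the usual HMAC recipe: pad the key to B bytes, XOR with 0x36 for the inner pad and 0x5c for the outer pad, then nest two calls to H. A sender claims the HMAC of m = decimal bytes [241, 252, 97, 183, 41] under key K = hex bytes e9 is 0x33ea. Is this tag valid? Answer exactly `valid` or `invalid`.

Key hex bytes e9 is 1 byte ≤ B = 3; zero-pad to 3 bytes: K' = e9 00 00.
K' ⊕ ipad = df 36 36; K' ⊕ opad = b5 5c 5c.
Inner hash: sum = 223+54+54+241+252+97+183+41 = 1145 → 04 79.
Outer hash (recomputed tag): sum = 181+92+92+4+121 = 490 → 01 ea.
Recomputed tag = 01ea; claimed = 33ea → mismatch.

invalid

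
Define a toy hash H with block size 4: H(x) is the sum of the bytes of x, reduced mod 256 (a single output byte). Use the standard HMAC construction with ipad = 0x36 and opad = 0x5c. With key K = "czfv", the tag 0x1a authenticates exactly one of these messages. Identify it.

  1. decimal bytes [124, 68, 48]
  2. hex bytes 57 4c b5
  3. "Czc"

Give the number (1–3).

Key "czfv" = 63 7a 66 76 is exactly B = 4 bytes: K' = 63 7a 66 76.
K' ⊕ ipad = 55 4c 50 40; K' ⊕ opad = 3f 26 3a 2a.
m1: inner = H(55 4c 50 40 7c 44 30) = 21; tag = H(3f 26 3a 2a 21) = ea
m2: inner = H(55 4c 50 40 57 4c b5) = 89; tag = H(3f 26 3a 2a 89) = 52
m3: inner = H(55 4c 50 40 43 7a 63) = 51; tag = H(3f 26 3a 2a 51) = 1a ← matches

3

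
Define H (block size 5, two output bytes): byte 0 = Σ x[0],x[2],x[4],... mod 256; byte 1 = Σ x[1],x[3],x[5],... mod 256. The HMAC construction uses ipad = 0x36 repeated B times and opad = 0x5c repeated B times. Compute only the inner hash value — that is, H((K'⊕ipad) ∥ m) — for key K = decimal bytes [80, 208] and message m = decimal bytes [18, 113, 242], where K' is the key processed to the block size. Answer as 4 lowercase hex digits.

4320

Key decimal bytes [80, 208] = 50 d0 is 2 bytes ≤ B = 5; zero-pad to 5 bytes: K' = 50 d0 00 00 00.
K' ⊕ ipad = 66 e6 36 36 36.
Inner input = 66 e6 36 36 36 ∥ 12 71 f2.
Inner hash: even-index sum = 323 mod 256 = 67; odd-index sum = 544 mod 256 = 32 → 43 20.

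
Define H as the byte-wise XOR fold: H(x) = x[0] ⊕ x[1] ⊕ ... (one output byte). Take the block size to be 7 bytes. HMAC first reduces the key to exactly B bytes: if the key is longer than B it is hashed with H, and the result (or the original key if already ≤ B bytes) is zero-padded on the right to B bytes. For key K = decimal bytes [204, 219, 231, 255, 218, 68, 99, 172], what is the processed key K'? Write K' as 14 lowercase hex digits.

5e000000000000

|K| = 8 > B = 7, so first hash the key.
H(K): XOR cc⊕db⊕e7⊕ff⊕da⊕44⊕63⊕ac = 5e.
Zero-pad H(K) = 5e to 7 bytes: K' = 5e 00 00 00 00 00 00.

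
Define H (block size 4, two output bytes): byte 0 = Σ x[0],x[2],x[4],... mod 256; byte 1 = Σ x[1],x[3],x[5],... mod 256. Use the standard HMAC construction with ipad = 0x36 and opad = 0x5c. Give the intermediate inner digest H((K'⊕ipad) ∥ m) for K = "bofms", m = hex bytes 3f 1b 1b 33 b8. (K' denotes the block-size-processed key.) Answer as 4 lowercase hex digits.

Key "bofms" = 62 6f 66 6d 73 is 5 bytes > B = 4, so hash it first: H(key) = 3b dc, then zero-pad to 4 bytes: K' = 3b dc 00 00.
K' ⊕ ipad = 0d ea 36 36.
Inner input = 0d ea 36 36 ∥ 3f 1b 1b 33 b8.
Inner hash: even-index sum = 341 mod 256 = 85; odd-index sum = 366 mod 256 = 110 → 55 6e.

556e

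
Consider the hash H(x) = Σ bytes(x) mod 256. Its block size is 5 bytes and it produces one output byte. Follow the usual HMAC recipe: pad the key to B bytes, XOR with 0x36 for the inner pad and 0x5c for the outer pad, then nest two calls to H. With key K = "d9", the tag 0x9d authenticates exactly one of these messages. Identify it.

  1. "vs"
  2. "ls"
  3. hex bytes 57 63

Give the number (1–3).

1

Key "d9" = 64 39 is 2 bytes ≤ B = 5; zero-pad to 5 bytes: K' = 64 39 00 00 00.
K' ⊕ ipad = 52 0f 36 36 36; K' ⊕ opad = 38 65 5c 5c 5c.
m1: inner = H(52 0f 36 36 36 76 73) = ec; tag = H(38 65 5c 5c 5c ec) = 9d ← matches
m2: inner = H(52 0f 36 36 36 6c 73) = e2; tag = H(38 65 5c 5c 5c e2) = 93
m3: inner = H(52 0f 36 36 36 57 63) = bd; tag = H(38 65 5c 5c 5c bd) = 6e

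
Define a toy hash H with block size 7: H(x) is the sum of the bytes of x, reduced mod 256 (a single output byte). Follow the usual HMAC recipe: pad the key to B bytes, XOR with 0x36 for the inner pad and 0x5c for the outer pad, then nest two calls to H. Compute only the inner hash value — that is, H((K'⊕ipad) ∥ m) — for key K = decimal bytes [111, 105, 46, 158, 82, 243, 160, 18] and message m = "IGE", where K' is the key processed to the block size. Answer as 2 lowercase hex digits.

Key decimal bytes [111, 105, 46, 158, 82, 243, 160, 18] = 6f 69 2e 9e 52 f3 a0 12 is 8 bytes > B = 7, so hash it first: H(key) = 9b, then zero-pad to 7 bytes: K' = 9b 00 00 00 00 00 00.
K' ⊕ ipad = ad 36 36 36 36 36 36.
Inner input = ad 36 36 36 36 36 36 ∥ 49 47 45.
Inner hash: sum = 173+54+54+54+54+54+54+73+71+69 = 710; mod 256 = 198 → c6.

c6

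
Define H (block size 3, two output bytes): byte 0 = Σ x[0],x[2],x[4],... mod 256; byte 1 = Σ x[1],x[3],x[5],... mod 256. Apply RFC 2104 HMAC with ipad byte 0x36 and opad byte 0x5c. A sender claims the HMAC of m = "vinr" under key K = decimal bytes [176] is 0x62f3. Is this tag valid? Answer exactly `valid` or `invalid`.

Key decimal bytes [176] = b0 is 1 byte ≤ B = 3; zero-pad to 3 bytes: K' = b0 00 00.
K' ⊕ ipad = 86 36 36; K' ⊕ opad = ec 5c 5c.
Inner hash: even-index sum = 407 mod 256 = 151; odd-index sum = 282 mod 256 = 26 → 97 1a.
Outer hash (recomputed tag): even-index sum = 354 mod 256 = 98; odd-index sum = 243 mod 256 = 243 → 62 f3.
Recomputed tag = 62f3; claimed = 62f3 → match.

valid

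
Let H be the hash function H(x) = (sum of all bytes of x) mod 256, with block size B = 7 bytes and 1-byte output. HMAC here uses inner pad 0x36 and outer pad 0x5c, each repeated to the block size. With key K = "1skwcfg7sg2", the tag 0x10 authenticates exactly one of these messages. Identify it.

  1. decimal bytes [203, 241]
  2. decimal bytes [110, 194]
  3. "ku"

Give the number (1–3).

Key "1skwcfg7sg2" = 31 73 6b 77 63 66 67 37 73 67 32 is 11 bytes > B = 7, so hash it first: H(key) = f9, then zero-pad to 7 bytes: K' = f9 00 00 00 00 00 00.
K' ⊕ ipad = cf 36 36 36 36 36 36; K' ⊕ opad = a5 5c 5c 5c 5c 5c 5c.
m1: inner = H(cf 36 36 36 36 36 36 cb f1) = cf; tag = H(a5 5c 5c 5c 5c 5c 5c cf) = 9c
m2: inner = H(cf 36 36 36 36 36 36 6e c2) = 43; tag = H(a5 5c 5c 5c 5c 5c 5c 43) = 10 ← matches
m3: inner = H(cf 36 36 36 36 36 36 6b 75) = f3; tag = H(a5 5c 5c 5c 5c 5c 5c f3) = c0

2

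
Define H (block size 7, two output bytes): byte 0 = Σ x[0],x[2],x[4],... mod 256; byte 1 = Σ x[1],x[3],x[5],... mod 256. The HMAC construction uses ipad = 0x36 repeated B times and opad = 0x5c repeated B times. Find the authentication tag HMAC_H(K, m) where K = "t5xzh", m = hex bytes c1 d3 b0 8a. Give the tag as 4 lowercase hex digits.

d26c

Key "t5xzh" = 74 35 78 7a 68 is 5 bytes ≤ B = 7; zero-pad to 7 bytes: K' = 74 35 78 7a 68 00 00.
K' ⊕ ipad = 42 03 4e 4c 5e 36 36.  K' ⊕ opad = 28 69 24 26 34 5c 5c.
Inner input = (K'⊕ipad) ∥ m = 42 03 4e 4c 5e 36 36 ∥ c1 d3 b0 8a.
Inner hash: even-index sum = 641 mod 256 = 129; odd-index sum = 502 mod 256 = 246 → 81 f6.
Outer input = (K'⊕opad) ∥ inner = 28 69 24 26 34 5c 5c ∥ 81 f6.
Outer hash (tag): even-index sum = 466 mod 256 = 210; odd-index sum = 364 mod 256 = 108 → d2 6c.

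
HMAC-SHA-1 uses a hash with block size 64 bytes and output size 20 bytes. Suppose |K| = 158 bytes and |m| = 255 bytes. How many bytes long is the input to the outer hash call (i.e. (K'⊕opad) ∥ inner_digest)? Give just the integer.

84

Key is 158 > 64 bytes, so it is hashed to 20 bytes then zero-padded to 64: |K'| = 64.
Outer input = (K'⊕opad) ∥ H(inner) → 64 + 20 = 84 bytes.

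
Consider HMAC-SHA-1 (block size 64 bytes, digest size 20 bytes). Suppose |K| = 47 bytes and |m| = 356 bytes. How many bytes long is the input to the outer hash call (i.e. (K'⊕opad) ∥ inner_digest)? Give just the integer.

84

Key is 47 ≤ 64 bytes, zero-padded: |K'| = 64.
Outer input = (K'⊕opad) ∥ H(inner) → 64 + 20 = 84 bytes.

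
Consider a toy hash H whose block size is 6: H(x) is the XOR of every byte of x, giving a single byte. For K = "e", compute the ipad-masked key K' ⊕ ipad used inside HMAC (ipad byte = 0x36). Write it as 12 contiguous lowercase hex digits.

533636363636

Key "e" = 65 is 1 byte ≤ B = 6; zero-pad to 6 bytes: K' = 65 00 00 00 00 00.
XOR each byte with 0x36: 65⊕36=53, 00⊕36=36, 00⊕36=36, 00⊕36=36, 00⊕36=36, 00⊕36=36.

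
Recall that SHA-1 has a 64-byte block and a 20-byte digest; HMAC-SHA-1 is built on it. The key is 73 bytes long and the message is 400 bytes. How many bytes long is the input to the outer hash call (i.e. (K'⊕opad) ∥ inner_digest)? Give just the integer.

84

Key is 73 > 64 bytes, so it is hashed to 20 bytes then zero-padded to 64: |K'| = 64.
Outer input = (K'⊕opad) ∥ H(inner) → 64 + 20 = 84 bytes.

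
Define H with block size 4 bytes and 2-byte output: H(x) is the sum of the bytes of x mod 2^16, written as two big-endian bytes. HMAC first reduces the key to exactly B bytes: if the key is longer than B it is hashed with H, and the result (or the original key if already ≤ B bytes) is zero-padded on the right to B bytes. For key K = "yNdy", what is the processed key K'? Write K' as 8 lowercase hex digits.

794e6479

Key "yNdy" = 79 4e 64 79 is exactly B = 4 bytes: K' = 79 4e 64 79.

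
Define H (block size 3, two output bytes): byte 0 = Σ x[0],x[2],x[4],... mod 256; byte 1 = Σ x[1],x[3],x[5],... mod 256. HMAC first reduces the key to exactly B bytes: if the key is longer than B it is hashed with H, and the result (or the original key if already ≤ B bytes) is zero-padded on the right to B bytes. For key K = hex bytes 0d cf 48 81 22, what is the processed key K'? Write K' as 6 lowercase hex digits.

|K| = 5 > B = 3, so first hash the key.
H(K): even-index sum = 119 mod 256 = 119; odd-index sum = 336 mod 256 = 80 → 77 50.
Zero-pad H(K) = 77 50 to 3 bytes: K' = 77 50 00.

775000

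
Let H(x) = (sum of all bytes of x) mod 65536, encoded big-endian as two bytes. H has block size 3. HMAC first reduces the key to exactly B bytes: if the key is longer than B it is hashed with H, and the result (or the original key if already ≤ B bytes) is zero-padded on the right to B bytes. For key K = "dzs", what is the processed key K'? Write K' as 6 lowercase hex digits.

Key "dzs" = 64 7a 73 is exactly B = 3 bytes: K' = 64 7a 73.

647a73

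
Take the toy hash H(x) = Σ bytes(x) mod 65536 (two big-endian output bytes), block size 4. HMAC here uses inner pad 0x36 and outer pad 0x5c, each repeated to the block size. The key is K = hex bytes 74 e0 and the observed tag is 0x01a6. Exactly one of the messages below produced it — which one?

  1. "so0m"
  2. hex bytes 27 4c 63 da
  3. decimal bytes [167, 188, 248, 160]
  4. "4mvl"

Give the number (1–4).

Key hex bytes 74 e0 is 2 bytes ≤ B = 4; zero-pad to 4 bytes: K' = 74 e0 00 00.
K' ⊕ ipad = 42 d6 36 36; K' ⊕ opad = 28 bc 5c 5c.
m1: inner = H(42 d6 36 36 73 6f 30 6d) = 03 03; tag = H(28 bc 5c 5c 03 03) = 01a2
m2: inner = H(42 d6 36 36 27 4c 63 da) = 03 34; tag = H(28 bc 5c 5c 03 34) = 01d3
m3: inner = H(42 d6 36 36 a7 bc f8 a0) = 04 7f; tag = H(28 bc 5c 5c 04 7f) = 021f
m4: inner = H(42 d6 36 36 34 6d 76 6c) = 03 07; tag = H(28 bc 5c 5c 03 07) = 01a6 ← matches

4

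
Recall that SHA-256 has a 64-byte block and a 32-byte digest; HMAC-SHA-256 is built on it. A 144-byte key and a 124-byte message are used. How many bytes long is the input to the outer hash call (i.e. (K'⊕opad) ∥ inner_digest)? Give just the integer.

96

Key is 144 > 64 bytes, so it is hashed to 32 bytes then zero-padded to 64: |K'| = 64.
Outer input = (K'⊕opad) ∥ H(inner) → 64 + 32 = 96 bytes.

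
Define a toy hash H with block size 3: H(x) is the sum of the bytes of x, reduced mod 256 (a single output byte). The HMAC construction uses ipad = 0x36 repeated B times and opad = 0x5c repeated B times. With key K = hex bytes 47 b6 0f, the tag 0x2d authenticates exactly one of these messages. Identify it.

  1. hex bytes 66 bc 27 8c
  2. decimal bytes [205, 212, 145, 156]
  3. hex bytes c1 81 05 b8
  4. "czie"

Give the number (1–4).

Key hex bytes 47 b6 0f is exactly B = 3 bytes: K' = 47 b6 0f.
K' ⊕ ipad = 71 80 39; K' ⊕ opad = 1b ea 53.
m1: inner = H(71 80 39 66 bc 27 8c) = ff; tag = H(1b ea 53 ff) = 57
m2: inner = H(71 80 39 cd d4 91 9c) = f8; tag = H(1b ea 53 f8) = 50
m3: inner = H(71 80 39 c1 81 05 b8) = 29; tag = H(1b ea 53 29) = 81
m4: inner = H(71 80 39 63 7a 69 65) = d5; tag = H(1b ea 53 d5) = 2d ← matches

4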